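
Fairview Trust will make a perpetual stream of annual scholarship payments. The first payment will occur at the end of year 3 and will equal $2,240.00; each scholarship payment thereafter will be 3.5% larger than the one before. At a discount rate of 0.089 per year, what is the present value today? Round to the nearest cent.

$34978.28

Value at end of year 2: C₁ / (r − g) = $2,240.00 / (0.089 − 0.035) = $41,481.4815
Discount to today: PV = $41,481.4815 / (1 + 0.089)^2 = $41,481.4815 / 1.185921 = $34,978.28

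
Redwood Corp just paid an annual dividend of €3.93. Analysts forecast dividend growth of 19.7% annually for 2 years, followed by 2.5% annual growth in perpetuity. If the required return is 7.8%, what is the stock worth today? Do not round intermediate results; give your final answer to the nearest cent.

€102.92

D_1 = 4.70421
D_2 = 5.63094
Terminal value at year 2: TV = D_2×(1+g_2)/(r−g_2) = 5.77171/0.053 = 108.90024
P_0 = D_1/(1+r)^1 + D_2/(1+r)^2 + TV/(1+r)^2
    = 4.36383 + 4.84555 + 93.71116 = 102.92055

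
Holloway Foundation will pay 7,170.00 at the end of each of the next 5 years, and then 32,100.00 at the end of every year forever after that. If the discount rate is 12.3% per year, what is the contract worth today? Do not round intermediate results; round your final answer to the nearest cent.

PV of 5-year annuity: 7,170.00 × [1 − (1+0.123)^−5] / 0.123 = 25655.30481
Perpetuity value at year 5: 32,100.00 / 0.123 = 260975.60976
PV of perpetuity: 260975.60976 / (1+0.123)^5 = 146117.13214
Total PV = 25655.30481 + 146117.13214 = 171772.43695

171772.44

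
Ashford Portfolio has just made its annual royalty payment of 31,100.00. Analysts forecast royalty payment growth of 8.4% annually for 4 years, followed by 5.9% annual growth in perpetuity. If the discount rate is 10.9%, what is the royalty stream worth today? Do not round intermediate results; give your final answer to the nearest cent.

D_1 = 33712.40000
D_2 = 36544.24160
D_3 = 39613.95789
D_4 = 42941.53036
Terminal value at year 4: TV = D_4×(1+g_2)/(r−g_2) = 45475.08065/0.05 = 909501.61297
P_0 = D_1/(1+r)^1 + D_2/(1+r)^2 + D_3/(1+r)^3 + D_4/(1+r)^4 + TV/(1+r)^4
    = 30398.91794 + 29713.64026 + 29043.81068 + 28389.08095 + 601280.73460 = 718826.18444

718826.18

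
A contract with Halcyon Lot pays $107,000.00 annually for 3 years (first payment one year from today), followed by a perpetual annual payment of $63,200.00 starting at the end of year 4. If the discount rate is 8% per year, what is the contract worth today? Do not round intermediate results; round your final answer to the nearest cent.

PV of 3-year annuity: $107,000.00 × [1 − (1+0.08)^−3] / 0.08 = 275749.37764
Perpetuity value at year 3: $63,200.00 / 0.08 = 790000.00000
PV of perpetuity: 790000.00000 / (1+0.08)^3 = 627127.47041
Total PV = 275749.37764 + 627127.47041 = 902876.84804

$902876.85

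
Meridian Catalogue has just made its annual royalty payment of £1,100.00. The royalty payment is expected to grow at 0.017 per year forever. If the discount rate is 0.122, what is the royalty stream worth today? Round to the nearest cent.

D₁ = D₀ × (1 + g) = £1,100.00 × 1.017 = £1,118.7000
Growing perpetuity: P = D₁ / (r − g) = £1,118.7000 / (0.122 − 0.017) = £10,654.29

£10654.29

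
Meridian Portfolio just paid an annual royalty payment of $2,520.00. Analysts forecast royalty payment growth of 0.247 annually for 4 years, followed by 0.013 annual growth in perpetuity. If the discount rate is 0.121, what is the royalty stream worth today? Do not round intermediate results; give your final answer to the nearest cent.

D_1 = 3142.44000
D_2 = 3918.62268
D_3 = 4886.52248
D_4 = 6093.49354
Terminal value at year 4: TV = D_4×(1+g_2)/(r−g_2) = 6172.70895/0.108 = 57154.71251
P_0 = D_1/(1+r)^1 + D_2/(1+r)^2 + D_3/(1+r)^3 + D_4/(1+r)^4 + TV/(1+r)^4
    = 2803.24710 + 3118.33107 + 3468.83037 + 3858.72567 + 36193.41764 = 49442.55186

$49442.55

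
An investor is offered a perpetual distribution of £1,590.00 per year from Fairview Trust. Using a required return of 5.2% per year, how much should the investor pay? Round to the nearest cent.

Level perpetuity: PV = C / r = £1,590.00 / 0.052 = £30,576.92

£30576.92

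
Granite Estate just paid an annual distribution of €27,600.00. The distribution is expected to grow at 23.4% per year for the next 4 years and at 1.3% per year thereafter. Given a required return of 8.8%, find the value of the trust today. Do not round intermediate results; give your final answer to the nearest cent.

€769631.50

D_1 = 34058.40000
D_2 = 42028.06560
D_3 = 51862.63295
D_4 = 63998.48906
Terminal value at year 4: TV = D_4×(1+g_2)/(r−g_2) = 64830.46942/0.075 = 864406.25891
P_0 = D_1/(1+r)^1 + D_2/(1+r)^2 + D_3/(1+r)^3 + D_4/(1+r)^4 + TV/(1+r)^4
    = 31303.67647 + 35504.35364 + 40268.72463 + 45672.43216 + 616882.31707 = 769631.50398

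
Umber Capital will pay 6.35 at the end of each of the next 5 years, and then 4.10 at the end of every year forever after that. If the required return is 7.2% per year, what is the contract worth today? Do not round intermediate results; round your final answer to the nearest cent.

66.12

PV of 5-year annuity: 6.35 × [1 − (1+0.072)^−5] / 0.072 = 25.89742
Perpetuity value at year 5: 4.10 / 0.072 = 56.94444
PV of perpetuity: 56.94444 / (1+0.072)^5 = 40.22328
Total PV = 25.89742 + 40.22328 = 66.12070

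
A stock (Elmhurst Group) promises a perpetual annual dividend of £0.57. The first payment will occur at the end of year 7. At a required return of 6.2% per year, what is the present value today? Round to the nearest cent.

£6.41

Value at end of year 6: C / r = £0.57 / 0.062 = £9.1935
Discount to today: PV = £9.1935 / (1 + 0.062)^6 = £9.1935 / 1.434654 = £6.41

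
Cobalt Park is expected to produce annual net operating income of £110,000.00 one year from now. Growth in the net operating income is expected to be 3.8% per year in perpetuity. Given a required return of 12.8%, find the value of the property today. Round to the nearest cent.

Growing perpetuity: P = D₁ / (r − g) = £110,000.0000 / (0.128 − 0.038) = £1,222,222.22

£1222222.22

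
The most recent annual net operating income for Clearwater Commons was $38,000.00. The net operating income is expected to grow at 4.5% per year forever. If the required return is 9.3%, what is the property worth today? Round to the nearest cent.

D₁ = D₀ × (1 + g) = $38,000.00 × 1.045 = $39,710.0000
Growing perpetuity: P = D₁ / (r − g) = $39,710.0000 / (0.093 − 0.045) = $827,291.67

$827291.67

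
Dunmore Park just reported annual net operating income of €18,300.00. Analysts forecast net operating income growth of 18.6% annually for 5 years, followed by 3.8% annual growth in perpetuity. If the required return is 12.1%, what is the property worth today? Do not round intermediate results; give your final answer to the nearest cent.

D_1 = 21703.80000
D_2 = 25740.70680
D_3 = 30528.47826
D_4 = 36206.77522
D_5 = 42941.23541
Terminal value at year 5: TV = D_5×(1+g_2)/(r−g_2) = 44573.00236/0.083 = 537024.12481
P_0 = D_1/(1+r)^1 + D_2/(1+r)^2 + D_3/(1+r)^3 + D_4/(1+r)^4 + D_5/(1+r)^5 + TV/(1+r)^5
    = 19361.10616 + 20483.73943 + 21671.46741 + 22928.06454 + 24257.52412 + 303365.18117 = 412067.08282

€412067.08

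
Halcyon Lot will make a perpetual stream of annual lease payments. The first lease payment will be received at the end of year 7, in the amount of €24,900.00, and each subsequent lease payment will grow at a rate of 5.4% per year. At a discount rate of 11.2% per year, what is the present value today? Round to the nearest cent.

€227061.04

Value at end of year 6: C₁ / (r − g) = €24,900.00 / (0.112 − 0.054) = €429,310.3448
Discount to today: PV = €429,310.3448 / (1 + 0.112)^6 = €429,310.3448 / 1.890727 = €227,061.04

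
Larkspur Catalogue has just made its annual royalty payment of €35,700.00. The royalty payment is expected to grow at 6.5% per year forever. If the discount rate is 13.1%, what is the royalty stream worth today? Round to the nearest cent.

D₁ = D₀ × (1 + g) = €35,700.00 × 1.065 = €38,020.5000
Growing perpetuity: P = D₁ / (r − g) = €38,020.5000 / (0.131 − 0.065) = €576,068.18

€576068.18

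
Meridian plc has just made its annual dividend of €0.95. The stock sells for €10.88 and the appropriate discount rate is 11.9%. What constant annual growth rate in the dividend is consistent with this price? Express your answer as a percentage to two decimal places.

P = D₀(1+g)/(r−g) ⇒ P(r−g) = D₀(1+g) ⇒ g(P+D₀) = P·r − D₀
g = (P·r − D₀)/(P + D₀) = (€10.88×0.119 − €0.95) / (€10.88 + €0.95) = 0.029139

2.91%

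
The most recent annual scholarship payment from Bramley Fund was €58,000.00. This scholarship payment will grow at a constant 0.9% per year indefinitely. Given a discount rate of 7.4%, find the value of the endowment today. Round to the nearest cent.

€900338.46

D₁ = D₀ × (1 + g) = €58,000.00 × 1.009 = €58,522.0000
Growing perpetuity: P = D₁ / (r − g) = €58,522.0000 / (0.074 − 0.009) = €900,338.46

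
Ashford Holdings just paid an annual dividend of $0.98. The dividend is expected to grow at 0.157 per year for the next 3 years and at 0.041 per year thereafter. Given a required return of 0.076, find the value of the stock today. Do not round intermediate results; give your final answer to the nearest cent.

$39.64

D_1 = 1.13386
D_2 = 1.31188
D_3 = 1.51784
Terminal value at year 3: TV = D_3×(1+g_2)/(r−g_2) = 1.58007/0.035 = 45.14491
P_0 = D_1/(1+r)^1 + D_2/(1+r)^2 + D_3/(1+r)^3 + TV/(1+r)^3
    = 1.05377 + 1.13310 + 1.21840 + 36.23865 = 39.64392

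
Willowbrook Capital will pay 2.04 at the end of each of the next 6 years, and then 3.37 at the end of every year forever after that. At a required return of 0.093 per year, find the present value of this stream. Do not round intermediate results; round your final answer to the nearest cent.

PV of 6-year annuity: 2.04 × [1 − (1+0.093)^−6] / 0.093 = 9.07000
Perpetuity value at year 6: 3.37 / 0.093 = 36.23656
PV of perpetuity: 36.23656 / (1+0.093)^6 = 21.25328
Total PV = 9.07000 + 21.25328 = 30.32328

30.32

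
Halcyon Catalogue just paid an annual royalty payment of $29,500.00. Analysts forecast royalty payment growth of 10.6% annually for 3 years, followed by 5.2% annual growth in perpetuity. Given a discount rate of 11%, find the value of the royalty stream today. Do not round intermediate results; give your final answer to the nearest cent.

$617168.95

D_1 = 32627.00000
D_2 = 36085.46200
D_3 = 39910.52097
Terminal value at year 3: TV = D_3×(1+g_2)/(r−g_2) = 41985.86806/0.058 = 723894.27694
P_0 = D_1/(1+r)^1 + D_2/(1+r)^2 + D_3/(1+r)^3 + TV/(1+r)^3
    = 29393.69369 + 29287.77047 + 29182.22896 + 529305.25627 = 617168.94940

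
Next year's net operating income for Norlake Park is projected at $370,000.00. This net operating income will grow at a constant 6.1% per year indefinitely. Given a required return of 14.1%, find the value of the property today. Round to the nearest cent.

$4625000.00

Growing perpetuity: P = D₁ / (r − g) = $370,000.0000 / (0.141 − 0.061) = $4,625,000.00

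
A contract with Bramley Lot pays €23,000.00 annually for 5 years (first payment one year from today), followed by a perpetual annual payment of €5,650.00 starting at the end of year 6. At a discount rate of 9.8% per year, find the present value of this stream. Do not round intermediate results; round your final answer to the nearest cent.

€123760.64

PV of 5-year annuity: €23,000.00 × [1 − (1+0.098)^−5] / 0.098 = 87635.40196
Perpetuity value at year 5: €5,650.00 / 0.098 = 57653.06122
PV of perpetuity: 57653.06122 / (1+0.098)^5 = 36125.23422
Total PV = 87635.40196 + 36125.23422 = 123760.63618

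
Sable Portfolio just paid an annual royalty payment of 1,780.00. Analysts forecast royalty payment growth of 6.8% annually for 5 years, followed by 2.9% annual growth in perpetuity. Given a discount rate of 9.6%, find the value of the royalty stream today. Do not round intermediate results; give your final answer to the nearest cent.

32260.18

D_1 = 1901.04000
D_2 = 2030.31072
D_3 = 2168.37185
D_4 = 2315.82113
D_5 = 2473.29697
Terminal value at year 5: TV = D_5×(1+g_2)/(r−g_2) = 2545.02258/0.067 = 37985.41170
P_0 = D_1/(1+r)^1 + D_2/(1+r)^2 + D_3/(1+r)^3 + D_4/(1+r)^4 + D_5/(1+r)^5 + TV/(1+r)^5
    = 1734.52555 + 1690.21285 + 1647.03223 + 1604.95476 + 1563.95227 + 24019.50577 = 32260.18344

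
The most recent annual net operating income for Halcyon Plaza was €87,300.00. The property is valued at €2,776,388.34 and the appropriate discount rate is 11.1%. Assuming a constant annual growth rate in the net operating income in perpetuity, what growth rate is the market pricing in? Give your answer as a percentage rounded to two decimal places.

7.71%

P = D₀(1+g)/(r−g) ⇒ P(r−g) = D₀(1+g) ⇒ g(P+D₀) = P·r − D₀
g = (P·r − D₀)/(P + D₀) = (€2,776,388.34×0.111 − €87,300.00) / (€2,776,388.34 + €87,300.00) = 0.077131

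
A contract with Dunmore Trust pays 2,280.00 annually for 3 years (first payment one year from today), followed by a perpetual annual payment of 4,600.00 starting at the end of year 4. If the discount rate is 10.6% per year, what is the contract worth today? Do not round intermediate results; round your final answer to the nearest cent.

PV of 3-year annuity: 2,280.00 × [1 − (1+0.106)^−3] / 0.106 = 5610.66125
Perpetuity value at year 3: 4,600.00 / 0.106 = 43396.22642
PV of perpetuity: 43396.22642 / (1+0.106)^3 = 32076.47127
Total PV = 5610.66125 + 32076.47127 = 37687.13251

37687.13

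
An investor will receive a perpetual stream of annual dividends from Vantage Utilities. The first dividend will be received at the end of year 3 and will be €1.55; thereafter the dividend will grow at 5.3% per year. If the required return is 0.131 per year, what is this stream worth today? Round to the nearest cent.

€15.54

Value at end of year 2: C₁ / (r − g) = €1.55 / (0.131 − 0.053) = €19.8718
Discount to today: PV = €19.8718 / (1 + 0.131)^2 = €19.8718 / 1.279161 = €15.54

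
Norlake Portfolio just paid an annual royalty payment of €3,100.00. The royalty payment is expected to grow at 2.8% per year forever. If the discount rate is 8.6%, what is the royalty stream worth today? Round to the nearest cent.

D₁ = D₀ × (1 + g) = €3,100.00 × 1.028 = €3,186.8000
Growing perpetuity: P = D₁ / (r − g) = €3,186.8000 / (0.086 − 0.028) = €54,944.83

€54944.83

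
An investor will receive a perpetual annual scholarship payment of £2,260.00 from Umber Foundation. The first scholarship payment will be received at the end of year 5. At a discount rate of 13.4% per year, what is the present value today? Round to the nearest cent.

£10198.86

Value at end of year 4: C / r = £2,260.00 / 0.134 = £16,865.6716
Discount to today: PV = £16,865.6716 / (1 + 0.134)^4 = £16,865.6716 / 1.653683 = £10,198.86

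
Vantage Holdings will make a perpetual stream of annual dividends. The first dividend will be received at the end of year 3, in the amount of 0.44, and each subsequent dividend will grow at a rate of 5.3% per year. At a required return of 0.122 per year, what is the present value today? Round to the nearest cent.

Value at end of year 2: C₁ / (r − g) = 0.44 / (0.122 − 0.053) = 6.3768
Discount to today: PV = 6.3768 / (1 + 0.122)^2 = 6.3768 / 1.258884 = 5.07

5.07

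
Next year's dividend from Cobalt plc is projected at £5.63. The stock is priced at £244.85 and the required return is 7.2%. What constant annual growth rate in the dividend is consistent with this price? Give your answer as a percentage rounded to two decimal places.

P = D₁/(r−g) ⇒ g = r − D₁/P = 0.072 − £5.63/£244.85 = 0.049006

4.90%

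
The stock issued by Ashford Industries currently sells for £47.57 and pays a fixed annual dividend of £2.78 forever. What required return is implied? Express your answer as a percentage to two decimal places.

P = C/r ⇒ r = C/P = £2.78/£47.57 = 0.058440

5.84%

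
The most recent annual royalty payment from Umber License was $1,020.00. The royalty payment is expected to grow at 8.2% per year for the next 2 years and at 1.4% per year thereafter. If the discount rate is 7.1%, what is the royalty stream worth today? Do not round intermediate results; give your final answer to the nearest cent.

D_1 = 1103.64000
D_2 = 1194.13848
Terminal value at year 2: TV = D_2×(1+g_2)/(r−g_2) = 1210.85642/0.057 = 21243.09507
P_0 = D_1/(1+r)^1 + D_2/(1+r)^2 + TV/(1+r)^2
    = 1030.47619 + 1041.05998 + 18519.90911 = 20591.44528

$20591.45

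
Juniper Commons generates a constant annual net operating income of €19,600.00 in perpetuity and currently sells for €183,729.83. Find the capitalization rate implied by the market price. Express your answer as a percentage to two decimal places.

P = C/r ⇒ r = C/P = €19,600.00/€183,729.83 = 0.106678

10.67%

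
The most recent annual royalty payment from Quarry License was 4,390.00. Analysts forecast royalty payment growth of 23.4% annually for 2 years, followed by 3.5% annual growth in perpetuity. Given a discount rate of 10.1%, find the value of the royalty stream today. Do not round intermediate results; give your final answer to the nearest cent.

D_1 = 5417.26000
D_2 = 6684.89884
Terminal value at year 2: TV = D_2×(1+g_2)/(r−g_2) = 6918.87030/0.066 = 104831.36817
P_0 = D_1/(1+r)^1 + D_2/(1+r)^2 + TV/(1+r)^2
    = 4920.30881 + 5514.67854 + 86480.18618 = 96915.17353

96915.17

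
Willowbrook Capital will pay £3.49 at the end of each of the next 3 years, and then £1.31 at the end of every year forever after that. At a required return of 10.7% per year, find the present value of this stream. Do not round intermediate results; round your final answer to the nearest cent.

PV of 3-year annuity: £3.49 × [1 − (1+0.107)^−3] / 0.107 = 8.57326
Perpetuity value at year 3: £1.31 / 0.107 = 12.24299
PV of perpetuity: 12.24299 / (1+0.107)^3 = 9.02495
Total PV = 8.57326 + 9.02495 = 17.59821

£17.60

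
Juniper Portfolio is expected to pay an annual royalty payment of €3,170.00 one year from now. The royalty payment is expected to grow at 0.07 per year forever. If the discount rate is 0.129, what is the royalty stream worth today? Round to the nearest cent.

€53728.81

Growing perpetuity: P = D₁ / (r − g) = €3,170.0000 / (0.129 − 0.07) = €53,728.81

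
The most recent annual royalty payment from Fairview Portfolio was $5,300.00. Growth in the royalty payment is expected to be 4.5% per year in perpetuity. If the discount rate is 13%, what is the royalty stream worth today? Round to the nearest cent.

D₁ = D₀ × (1 + g) = $5,300.00 × 1.045 = $5,538.5000
Growing perpetuity: P = D₁ / (r − g) = $5,538.5000 / (0.13 − 0.045) = $65,158.82

$65158.82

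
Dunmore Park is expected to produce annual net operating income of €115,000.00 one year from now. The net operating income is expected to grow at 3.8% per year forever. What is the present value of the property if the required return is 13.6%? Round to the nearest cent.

Growing perpetuity: P = D₁ / (r − g) = €115,000.0000 / (0.136 − 0.038) = €1,173,469.39

€1173469.39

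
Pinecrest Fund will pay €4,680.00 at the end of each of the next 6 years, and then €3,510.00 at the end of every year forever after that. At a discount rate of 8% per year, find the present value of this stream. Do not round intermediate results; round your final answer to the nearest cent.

PV of 6-year annuity: €4,680.00 × [1 − (1+0.08)^−6] / 0.08 = 21635.07683
Perpetuity value at year 6: €3,510.00 / 0.08 = 43875.00000
PV of perpetuity: 43875.00000 / (1+0.08)^6 = 27648.69238
Total PV = 21635.07683 + 27648.69238 = 49283.76921

€49283.77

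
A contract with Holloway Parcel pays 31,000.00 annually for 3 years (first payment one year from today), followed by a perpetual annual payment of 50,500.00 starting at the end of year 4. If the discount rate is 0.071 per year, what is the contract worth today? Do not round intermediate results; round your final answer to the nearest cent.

660186.80

PV of 3-year annuity: 31,000.00 × [1 − (1+0.071)^−3] / 0.071 = 81205.38960
Perpetuity value at year 3: 50,500.00 / 0.071 = 711267.60563
PV of perpetuity: 711267.60563 / (1+0.071)^3 = 578981.40644
Total PV = 81205.38960 + 578981.40644 = 660186.79604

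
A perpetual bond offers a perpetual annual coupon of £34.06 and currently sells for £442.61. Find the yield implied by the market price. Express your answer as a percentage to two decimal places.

7.70%

P = C/r ⇒ r = C/P = £34.06/£442.61 = 0.076953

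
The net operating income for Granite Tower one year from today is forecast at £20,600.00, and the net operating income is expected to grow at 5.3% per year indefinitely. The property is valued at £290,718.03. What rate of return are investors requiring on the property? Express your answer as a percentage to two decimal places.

P = D₁/(r − g) ⇒ r = D₁/P + g = £20,600.0000/£290,718.03 + 0.053 = 0.070859 + 0.053 = 0.123859

12.39%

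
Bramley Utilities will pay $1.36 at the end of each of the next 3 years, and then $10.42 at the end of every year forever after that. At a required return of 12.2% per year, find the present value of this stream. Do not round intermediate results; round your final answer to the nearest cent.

$63.72

PV of 3-year annuity: $1.36 × [1 − (1+0.122)^−3] / 0.122 = 3.25530
Perpetuity value at year 3: $10.42 / 0.122 = 85.40984
PV of perpetuity: 85.40984 / (1+0.122)^3 = 60.46852
Total PV = 3.25530 + 60.46852 = 63.72381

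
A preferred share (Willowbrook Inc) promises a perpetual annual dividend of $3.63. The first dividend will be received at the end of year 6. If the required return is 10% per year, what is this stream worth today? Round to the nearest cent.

Value at end of year 5: C / r = $3.63 / 0.1 = $36.3000
Discount to today: PV = $36.3000 / (1 + 0.1)^5 = $36.3000 / 1.610510 = $22.54

$22.54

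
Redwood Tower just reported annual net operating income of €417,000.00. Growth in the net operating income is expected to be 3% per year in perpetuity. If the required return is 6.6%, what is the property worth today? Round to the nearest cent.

D₁ = D₀ × (1 + g) = €417,000.00 × 1.03 = €429,510.0000
Growing perpetuity: P = D₁ / (r − g) = €429,510.0000 / (0.066 − 0.03) = €11,930,833.33

€11930833.33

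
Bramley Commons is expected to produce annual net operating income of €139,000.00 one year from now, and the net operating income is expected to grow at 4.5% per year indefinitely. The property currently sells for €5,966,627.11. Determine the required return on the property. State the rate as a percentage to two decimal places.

P = D₁/(r − g) ⇒ r = D₁/P + g = €139,000.0000/€5,966,627.11 + 0.045 = 0.023296 + 0.045 = 0.068296

6.83%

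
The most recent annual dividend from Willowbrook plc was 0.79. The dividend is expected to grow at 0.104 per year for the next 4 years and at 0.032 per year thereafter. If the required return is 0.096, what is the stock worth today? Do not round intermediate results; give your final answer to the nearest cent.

D_1 = 0.87216
D_2 = 0.96286
D_3 = 1.06300
D_4 = 1.17355
Terminal value at year 4: TV = D_4×(1+g_2)/(r−g_2) = 1.21111/0.064 = 18.92357
P_0 = D_1/(1+r)^1 + D_2/(1+r)^2 + D_3/(1+r)^3 + D_4/(1+r)^4 + TV/(1+r)^4
    = 0.79577 + 0.80157 + 0.80743 + 0.81332 + 13.11478 = 16.33286

16.33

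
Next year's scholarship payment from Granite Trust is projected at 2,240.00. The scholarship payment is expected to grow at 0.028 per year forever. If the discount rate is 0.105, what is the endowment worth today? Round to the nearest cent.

Growing perpetuity: P = D₁ / (r − g) = 2,240.0000 / (0.105 − 0.028) = 29,090.91

29090.91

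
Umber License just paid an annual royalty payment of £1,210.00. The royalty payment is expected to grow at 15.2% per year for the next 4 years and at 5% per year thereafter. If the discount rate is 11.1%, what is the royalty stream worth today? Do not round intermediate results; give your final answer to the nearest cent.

D_1 = 1393.92000
D_2 = 1605.79584
D_3 = 1849.87681
D_4 = 2131.05808
Terminal value at year 4: TV = D_4×(1+g_2)/(r−g_2) = 2237.61099/0.061 = 36682.14732
P_0 = D_1/(1+r)^1 + D_2/(1+r)^2 + D_3/(1+r)^3 + D_4/(1+r)^4 + TV/(1+r)^4
    = 1254.65347 + 1300.95481 + 1348.96484 + 1398.74662 + 24076.78613 = 29380.10587

£29380.11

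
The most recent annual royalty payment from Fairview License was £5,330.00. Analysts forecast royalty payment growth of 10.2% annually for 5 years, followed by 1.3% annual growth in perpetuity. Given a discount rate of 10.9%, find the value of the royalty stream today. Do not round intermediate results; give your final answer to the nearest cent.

D_1 = 5873.66000
D_2 = 6472.77332
D_3 = 7132.99620
D_4 = 7860.56181
D_5 = 8662.33912
Terminal value at year 5: TV = D_5×(1+g_2)/(r−g_2) = 8774.94952/0.096 = 91405.72421
P_0 = D_1/(1+r)^1 + D_2/(1+r)^2 + D_3/(1+r)^3 + D_4/(1+r)^4 + D_5/(1+r)^5 + TV/(1+r)^5
    = 5296.35708 + 5262.92651 + 5229.70696 + 5196.69708 + 5163.89557 + 54489.85637 = 80639.43957

£80639.44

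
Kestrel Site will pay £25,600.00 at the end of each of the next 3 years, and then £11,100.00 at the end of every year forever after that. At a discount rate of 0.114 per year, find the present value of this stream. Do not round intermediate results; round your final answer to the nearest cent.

£132557.22

PV of 3-year annuity: £25,600.00 × [1 − (1+0.114)^−3] / 0.114 = 62126.43018
Perpetuity value at year 3: £11,100.00 / 0.114 = 97368.42105
PV of perpetuity: 97368.42105 / (1+0.114)^3 = 70430.78922
Total PV = 62126.43018 + 70430.78922 = 132557.21940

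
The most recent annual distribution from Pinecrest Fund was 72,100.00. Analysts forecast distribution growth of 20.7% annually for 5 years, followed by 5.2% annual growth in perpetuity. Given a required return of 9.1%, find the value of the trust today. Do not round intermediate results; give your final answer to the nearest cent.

D_1 = 87024.70000
D_2 = 105038.81290
D_3 = 126781.84717
D_4 = 153025.68953
D_5 = 184702.00727
Terminal value at year 5: TV = D_5×(1+g_2)/(r−g_2) = 194306.51165/0.039 = 4982218.24734
P_0 = D_1/(1+r)^1 + D_2/(1+r)^2 + D_3/(1+r)^3 + D_4/(1+r)^4 + D_5/(1+r)^5 + TV/(1+r)^5
    = 79765.99450 + 88247.07183 + 97629.89523 + 108010.34238 + 119494.48511 + 3223287.13686 = 3716434.92591

3716434.93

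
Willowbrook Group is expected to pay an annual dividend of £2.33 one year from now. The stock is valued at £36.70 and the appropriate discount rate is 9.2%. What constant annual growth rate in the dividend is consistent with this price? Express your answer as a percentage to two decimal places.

P = D₁/(r−g) ⇒ g = r − D₁/P = 0.092 − £2.33/£36.70 = 0.028512

2.85%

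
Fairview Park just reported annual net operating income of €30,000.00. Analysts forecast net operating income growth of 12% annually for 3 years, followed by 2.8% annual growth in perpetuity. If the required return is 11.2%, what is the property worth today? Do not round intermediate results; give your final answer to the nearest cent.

D_1 = 33600.00000
D_2 = 37632.00000
D_3 = 42147.84000
Terminal value at year 3: TV = D_3×(1+g_2)/(r−g_2) = 43327.97952/0.084 = 515809.28000
P_0 = D_1/(1+r)^1 + D_2/(1+r)^2 + D_3/(1+r)^3 + TV/(1+r)^3
    = 30215.82734 + 30433.20739 + 30652.15133 + 375123.94722 = 466425.13327

€466425.13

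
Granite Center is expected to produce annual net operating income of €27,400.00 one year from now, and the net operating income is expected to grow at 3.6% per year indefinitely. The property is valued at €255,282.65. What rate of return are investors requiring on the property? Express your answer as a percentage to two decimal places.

P = D₁/(r − g) ⇒ r = D₁/P + g = €27,400.0000/€255,282.65 + 0.036 = 0.107332 + 0.036 = 0.143332

14.33%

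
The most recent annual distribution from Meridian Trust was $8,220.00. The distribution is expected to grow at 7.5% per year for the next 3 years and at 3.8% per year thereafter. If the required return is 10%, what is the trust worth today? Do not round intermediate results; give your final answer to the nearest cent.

D_1 = 8836.50000
D_2 = 9499.23750
D_3 = 10211.68031
Terminal value at year 3: TV = D_3×(1+g_2)/(r−g_2) = 10599.72416/0.062 = 170963.29297
P_0 = D_1/(1+r)^1 + D_2/(1+r)^2 + D_3/(1+r)^3 + TV/(1+r)^3
    = 8033.18182 + 7850.60950 + 7672.18656 + 128447.25242 = 152003.23031

$152003.23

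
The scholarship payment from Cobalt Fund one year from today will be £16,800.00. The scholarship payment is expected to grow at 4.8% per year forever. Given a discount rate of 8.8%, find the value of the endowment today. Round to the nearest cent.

£420000.00

Growing perpetuity: P = D₁ / (r − g) = £16,800.0000 / (0.088 − 0.048) = £420,000.00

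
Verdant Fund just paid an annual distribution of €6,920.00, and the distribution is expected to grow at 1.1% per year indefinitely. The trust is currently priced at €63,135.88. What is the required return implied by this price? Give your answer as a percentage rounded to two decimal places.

12.18%

D₁ = €6,920.00 × 1.011 = €6,996.1200
P = D₁/(r − g) ⇒ r = D₁/P + g = €6,996.1200/€63,135.88 + 0.011 = 0.110811 + 0.011 = 0.121811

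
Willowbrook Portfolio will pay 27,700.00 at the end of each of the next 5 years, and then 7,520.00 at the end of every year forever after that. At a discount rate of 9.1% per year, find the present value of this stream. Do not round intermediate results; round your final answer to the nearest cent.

PV of 5-year annuity: 27,700.00 × [1 − (1+0.091)^−5] / 0.091 = 107464.36063
Perpetuity value at year 5: 7,520.00 / 0.091 = 82637.36264
PV of perpetuity: 82637.36264 / (1+0.091)^5 = 53462.92250
Total PV = 107464.36063 + 53462.92250 = 160927.28312

160927.28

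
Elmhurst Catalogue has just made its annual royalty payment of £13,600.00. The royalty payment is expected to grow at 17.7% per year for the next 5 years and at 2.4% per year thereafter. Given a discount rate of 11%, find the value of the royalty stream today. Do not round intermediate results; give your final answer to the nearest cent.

D_1 = 16007.20000
D_2 = 18840.47440
D_3 = 22175.23837
D_4 = 26100.25556
D_5 = 30720.00079
Terminal value at year 5: TV = D_5×(1+g_2)/(r−g_2) = 31457.28081/0.086 = 365782.33504
P_0 = D_1/(1+r)^1 + D_2/(1+r)^2 + D_3/(1+r)^3 + D_4/(1+r)^4 + D_5/(1+r)^5 + TV/(1+r)^5
    = 14420.90090 + 15291.35168 + 16214.34317 + 17193.04677 + 18230.82527 + 217074.01251 = 298424.48030

£298424.48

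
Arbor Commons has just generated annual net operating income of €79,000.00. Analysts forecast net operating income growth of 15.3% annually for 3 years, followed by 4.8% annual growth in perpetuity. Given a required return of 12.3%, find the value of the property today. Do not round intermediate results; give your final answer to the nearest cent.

D_1 = 91087.00000
D_2 = 105023.31100
D_3 = 121091.87758
Terminal value at year 3: TV = D_3×(1+g_2)/(r−g_2) = 126904.28771/0.075 = 1692057.16943
P_0 = D_1/(1+r)^1 + D_2/(1+r)^2 + D_3/(1+r)^3 + TV/(1+r)^3
    = 81110.41852 + 83277.21510 + 85501.89582 + 1194746.49096 = 1444636.02040

€1444636.02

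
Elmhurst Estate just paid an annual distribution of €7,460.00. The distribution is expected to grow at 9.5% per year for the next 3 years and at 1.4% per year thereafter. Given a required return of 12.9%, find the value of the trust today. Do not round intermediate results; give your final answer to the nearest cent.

€81071.09

D_1 = 8168.70000
D_2 = 8944.72650
D_3 = 9794.47552
Terminal value at year 3: TV = D_3×(1+g_2)/(r−g_2) = 9931.59817/0.115 = 86361.72326
P_0 = D_1/(1+r)^1 + D_2/(1+r)^2 + D_3/(1+r)^3 + TV/(1+r)^3
    = 7235.34101 + 7017.44766 + 6806.11620 + 60012.18976 = 81071.09463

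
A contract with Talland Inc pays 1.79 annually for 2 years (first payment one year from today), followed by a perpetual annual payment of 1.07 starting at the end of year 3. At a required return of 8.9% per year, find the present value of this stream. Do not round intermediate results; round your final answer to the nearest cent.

13.29

PV of 2-year annuity: 1.79 × [1 − (1+0.089)^−2] / 0.089 = 3.15309
Perpetuity value at year 2: 1.07 / 0.089 = 12.02247
PV of perpetuity: 12.02247 / (1+0.089)^2 = 10.13767
Total PV = 3.15309 + 10.13767 = 13.29075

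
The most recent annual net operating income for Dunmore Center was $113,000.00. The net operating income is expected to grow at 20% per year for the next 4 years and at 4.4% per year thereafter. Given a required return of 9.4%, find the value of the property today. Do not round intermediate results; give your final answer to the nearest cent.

D_1 = 135600.00000
D_2 = 162720.00000
D_3 = 195264.00000
D_4 = 234316.80000
Terminal value at year 4: TV = D_4×(1+g_2)/(r−g_2) = 244626.73920/0.05 = 4892534.78400
P_0 = D_1/(1+r)^1 + D_2/(1+r)^2 + D_3/(1+r)^3 + D_4/(1+r)^4 + TV/(1+r)^4
    = 123948.81170 + 135958.47718 + 149131.78485 + 163581.48246 + 3415581.35385 = 3988201.91004

$3988201.91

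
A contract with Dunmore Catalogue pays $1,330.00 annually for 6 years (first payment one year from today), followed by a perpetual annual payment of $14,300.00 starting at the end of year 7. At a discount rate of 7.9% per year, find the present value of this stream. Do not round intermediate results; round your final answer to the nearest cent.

PV of 6-year annuity: $1,330.00 × [1 − (1+0.079)^−6] / 0.079 = 6167.12678
Perpetuity value at year 6: $14,300.00 / 0.079 = 181012.65823
PV of perpetuity: 181012.65823 / (1+0.079)^6 = 114704.45297
Total PV = 6167.12678 + 114704.45297 = 120871.57975

$120871.58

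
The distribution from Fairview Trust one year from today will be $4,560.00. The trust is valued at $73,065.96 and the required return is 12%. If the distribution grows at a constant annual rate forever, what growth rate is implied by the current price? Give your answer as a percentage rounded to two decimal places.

5.76%

P = D₁/(r−g) ⇒ g = r − D₁/P = 0.12 − $4,560.00/$73,065.96 = 0.057591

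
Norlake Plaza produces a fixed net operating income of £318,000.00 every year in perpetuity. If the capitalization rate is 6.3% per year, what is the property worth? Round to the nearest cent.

£5047619.05

Level perpetuity: PV = C / r = £318,000.00 / 0.063 = £5,047,619.05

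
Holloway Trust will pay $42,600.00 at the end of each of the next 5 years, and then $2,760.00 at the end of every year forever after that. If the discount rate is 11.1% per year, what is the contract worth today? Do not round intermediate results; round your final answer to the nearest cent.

$171739.75

PV of 5-year annuity: $42,600.00 × [1 − (1+0.111)^−5] / 0.111 = 157049.95305
Perpetuity value at year 5: $2,760.00 / 0.111 = 24864.86486
PV of perpetuity: 24864.86486 / (1+0.111)^5 = 14689.79748
Total PV = 157049.95305 + 14689.79748 = 171739.75054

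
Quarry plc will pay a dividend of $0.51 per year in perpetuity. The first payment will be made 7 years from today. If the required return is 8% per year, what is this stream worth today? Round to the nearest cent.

Value at end of year 6: C / r = $0.51 / 0.08 = $6.3750
Discount to today: PV = $6.3750 / (1 + 0.08)^6 = $6.3750 / 1.586874 = $4.02

$4.02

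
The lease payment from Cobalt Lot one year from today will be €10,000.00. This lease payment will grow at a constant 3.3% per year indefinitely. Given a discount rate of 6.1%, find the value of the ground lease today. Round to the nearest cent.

Growing perpetuity: P = D₁ / (r − g) = €10,000.0000 / (0.061 − 0.033) = €357,142.86

€357142.86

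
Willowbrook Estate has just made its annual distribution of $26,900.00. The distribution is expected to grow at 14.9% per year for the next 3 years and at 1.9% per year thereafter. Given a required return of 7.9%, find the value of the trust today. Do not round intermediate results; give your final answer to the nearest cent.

$643290.34

D_1 = 30908.10000
D_2 = 35513.40690
D_3 = 40804.90453
Terminal value at year 3: TV = D_3×(1+g_2)/(r−g_2) = 41580.19771/0.06 = 693003.29524
P_0 = D_1/(1+r)^1 + D_2/(1+r)^2 + D_3/(1+r)^3 + TV/(1+r)^3
    = 28645.13438 + 30503.48416 + 32482.39416 + 551659.32747 = 643290.34017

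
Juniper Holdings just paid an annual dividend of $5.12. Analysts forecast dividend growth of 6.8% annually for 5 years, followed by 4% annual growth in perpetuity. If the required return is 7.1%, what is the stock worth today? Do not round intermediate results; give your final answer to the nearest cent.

$194.76

D_1 = 5.46816
D_2 = 5.83999
D_3 = 6.23711
D_4 = 6.66124
D_5 = 7.11420
Terminal value at year 5: TV = D_5×(1+g_2)/(r−g_2) = 7.39877/0.031 = 238.67002
P_0 = D_1/(1+r)^1 + D_2/(1+r)^2 + D_3/(1+r)^3 + D_4/(1+r)^4 + D_5/(1+r)^5 + TV/(1+r)^5
    = 5.10566 + 5.09136 + 5.07710 + 5.06287 + 5.04869 + 169.37547 = 194.76115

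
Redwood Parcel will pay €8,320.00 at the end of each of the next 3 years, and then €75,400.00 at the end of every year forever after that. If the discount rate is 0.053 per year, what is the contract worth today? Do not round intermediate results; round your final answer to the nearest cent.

PV of 3-year annuity: €8,320.00 × [1 − (1+0.053)^−3] / 0.053 = 22530.65638
Perpetuity value at year 3: €75,400.00 / 0.053 = 1422641.50943
PV of perpetuity: 1422641.50943 / (1+0.053)^3 = 1218457.43601
Total PV = 22530.65638 + 1218457.43601 = 1240988.09239

€1240988.09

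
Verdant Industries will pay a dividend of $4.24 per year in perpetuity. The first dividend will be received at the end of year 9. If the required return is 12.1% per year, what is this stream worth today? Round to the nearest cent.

$14.05

Value at end of year 8: C / r = $4.24 / 0.121 = $35.0413
Discount to today: PV = $35.0413 / (1 + 0.121)^8 = $35.0413 / 2.493704 = $14.05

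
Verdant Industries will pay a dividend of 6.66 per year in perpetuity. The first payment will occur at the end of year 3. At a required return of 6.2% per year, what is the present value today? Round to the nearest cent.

Value at end of year 2: C / r = 6.66 / 0.062 = 107.4194
Discount to today: PV = 107.4194 / (1 + 0.062)^2 = 107.4194 / 1.127844 = 95.24

95.24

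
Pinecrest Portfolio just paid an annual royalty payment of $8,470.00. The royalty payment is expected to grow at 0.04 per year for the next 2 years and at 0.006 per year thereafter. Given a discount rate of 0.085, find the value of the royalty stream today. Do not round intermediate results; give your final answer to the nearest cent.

$114997.93

D_1 = 8808.80000
D_2 = 9161.15200
Terminal value at year 2: TV = D_2×(1+g_2)/(r−g_2) = 9216.11891/0.079 = 116659.73306
P_0 = D_1/(1+r)^1 + D_2/(1+r)^2 + TV/(1+r)^2
    = 8118.70968 + 7781.98900 + 99097.22701 = 114997.92568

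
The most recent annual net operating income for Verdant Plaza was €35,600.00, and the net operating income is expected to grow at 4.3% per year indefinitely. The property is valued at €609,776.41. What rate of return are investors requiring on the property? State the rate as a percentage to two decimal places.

10.39%

D₁ = €35,600.00 × 1.043 = €37,130.8000
P = D₁/(r − g) ⇒ r = D₁/P + g = €37,130.8000/€609,776.41 + 0.043 = 0.060892 + 0.043 = 0.103892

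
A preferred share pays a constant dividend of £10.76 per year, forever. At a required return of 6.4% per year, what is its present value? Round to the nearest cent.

Level perpetuity: PV = C / r = £10.76 / 0.064 = £168.13

£168.13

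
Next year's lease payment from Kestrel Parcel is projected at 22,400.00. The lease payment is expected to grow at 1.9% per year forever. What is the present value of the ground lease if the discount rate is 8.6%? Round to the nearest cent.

334328.36

Growing perpetuity: P = D₁ / (r − g) = 22,400.0000 / (0.086 − 0.019) = 334,328.36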